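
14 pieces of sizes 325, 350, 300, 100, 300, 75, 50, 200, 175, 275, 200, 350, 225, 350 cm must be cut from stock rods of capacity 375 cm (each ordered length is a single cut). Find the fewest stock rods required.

Total = 350 + 350 + 350 + 325 + 300 + 300 + 275 + 225 + 200 + 200 + 175 + 100 + 75 + 50 = 3275 cm.
Lower bound: ⌈3275/375⌉ = 9 stock rods.
Also, 10 pieces each exceed 375/2 cm, and no two of those can share a stock rod, so at least 10 stock rods are needed.
A packing using 10 stock rods:
  stock rod 1: 350 = 350
  stock rod 2: 350 = 350
  stock rod 3: 350 = 350
  stock rod 4: 325 + 50 = 375
  stock rod 5: 300 + 75 = 375
  stock rod 6: 300 = 300
  stock rod 7: 275 + 100 = 375
  stock rod 8: 225 = 225
  stock rod 9: 200 + 175 = 375
  stock rod 10: 200 = 200
This matches the lower bound, so 10 is optimal.

10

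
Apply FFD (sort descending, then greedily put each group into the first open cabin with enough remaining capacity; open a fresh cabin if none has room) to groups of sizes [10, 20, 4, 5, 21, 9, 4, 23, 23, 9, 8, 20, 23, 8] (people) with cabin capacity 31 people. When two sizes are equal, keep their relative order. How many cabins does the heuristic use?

Sorted descending: 23, 23, 23, 21, 20, 20, 10, 9, 9, 8, 8, 5, 4, 4.
  23 → cabin 1 (new)  [load 23/31]
  23 → cabin 2 (new)  [load 23/31]
  23 → cabin 3 (new)  [load 23/31]
  21 → cabin 4 (new)  [load 21/31]
  20 → cabin 5 (new)  [load 20/31]
  20 → cabin 6 (new)  [load 20/31]
  10 → cabin 4  [load 31/31]
  9 → cabin 5  [load 29/31]
  9 → cabin 6  [load 29/31]
  8 → cabin 1  [load 31/31]
  8 → cabin 2  [load 31/31]
  5 → cabin 3  [load 28/31]
  4 → cabin 7 (new)  [load 4/31]
  4 → cabin 7  [load 8/31]
7 cabins opened.

7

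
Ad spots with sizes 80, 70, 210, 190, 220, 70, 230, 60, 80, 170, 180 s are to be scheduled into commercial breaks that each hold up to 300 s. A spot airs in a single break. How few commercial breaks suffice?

6

Total = 230 + 220 + 210 + 190 + 180 + 170 + 80 + 80 + 70 + 70 + 60 = 1560 s.
Lower bound: ⌈1560/300⌉ = 6 commercial breaks.
A packing using 6 commercial breaks:
  break 1: 230 + 70 = 300
  break 2: 220 + 80 = 300
  break 3: 210 + 80 = 290
  break 4: 190 + 70 = 260
  break 5: 180 + 60 = 240
  break 6: 170 = 170
This matches the lower bound, so 6 is optimal.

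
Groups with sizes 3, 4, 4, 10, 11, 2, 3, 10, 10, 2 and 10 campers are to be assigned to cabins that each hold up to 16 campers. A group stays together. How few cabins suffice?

5

Total = 11 + 10 + 10 + 10 + 10 + 4 + 4 + 3 + 3 + 2 + 2 = 69 campers.
Lower bound: ⌈69/16⌉ = 5 cabins.
A packing using 5 cabins:
  cabin 1: 11 + 4 = 15
  cabin 2: 10 + 4 + 2 = 16
  cabin 3: 10 + 3 + 3 = 16
  cabin 4: 10 + 2 = 12
  cabin 5: 10 = 10
This matches the lower bound, so 5 is optimal.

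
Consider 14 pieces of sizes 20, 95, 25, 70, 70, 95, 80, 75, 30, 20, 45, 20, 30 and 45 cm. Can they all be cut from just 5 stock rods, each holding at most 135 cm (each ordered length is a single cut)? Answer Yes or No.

Total = 720 cm; ⌈720/135⌉ = 6.
At least 6 stock rods are required, but only 5 are allowed.

No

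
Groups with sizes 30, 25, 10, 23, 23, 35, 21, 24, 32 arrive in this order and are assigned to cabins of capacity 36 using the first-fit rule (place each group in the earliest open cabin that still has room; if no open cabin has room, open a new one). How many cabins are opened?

8

  30 → cabin 1 (new)  [load 30/36]
  25 → cabin 2 (new)  [load 25/36]
  10 → cabin 2  [load 35/36]
  23 → cabin 3 (new)  [load 23/36]
  23 → cabin 4 (new)  [load 23/36]
  35 → cabin 5 (new)  [load 35/36]
  21 → cabin 6 (new)  [load 21/36]
  24 → cabin 7 (new)  [load 24/36]
  32 → cabin 8 (new)  [load 32/36]
8 cabins opened.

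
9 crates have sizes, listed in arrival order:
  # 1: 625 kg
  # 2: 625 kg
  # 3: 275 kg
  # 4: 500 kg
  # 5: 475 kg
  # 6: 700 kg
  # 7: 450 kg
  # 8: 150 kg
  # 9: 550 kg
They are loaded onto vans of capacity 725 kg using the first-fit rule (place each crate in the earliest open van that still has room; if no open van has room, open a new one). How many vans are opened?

  625 → van 1 (new)  [load 625/725]
  625 → van 2 (new)  [load 625/725]
  275 → van 3 (new)  [load 275/725]
  500 → van 4 (new)  [load 500/725]
  475 → van 5 (new)  [load 475/725]
  700 → van 6 (new)  [load 700/725]
  450 → van 3  [load 725/725]
  150 → van 4  [load 650/725]
  550 → van 7 (new)  [load 550/725]
7 vans opened.

7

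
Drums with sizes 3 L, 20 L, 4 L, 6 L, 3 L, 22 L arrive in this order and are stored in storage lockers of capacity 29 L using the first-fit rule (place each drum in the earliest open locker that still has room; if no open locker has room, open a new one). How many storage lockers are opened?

3

  3 → locker 1 (new)  [load 3/29]
  20 → locker 1  [load 23/29]
  4 → locker 1  [load 27/29]
  6 → locker 2 (new)  [load 6/29]
  3 → locker 2  [load 9/29]
  22 → locker 3 (new)  [load 22/29]
3 storage lockers opened.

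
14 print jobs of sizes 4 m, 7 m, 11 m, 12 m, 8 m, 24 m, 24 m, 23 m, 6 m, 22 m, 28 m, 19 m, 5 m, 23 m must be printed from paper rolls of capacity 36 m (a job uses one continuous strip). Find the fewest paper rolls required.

Total = 28 + 24 + 24 + 23 + 23 + 22 + 19 + 12 + 11 + 8 + 7 + 6 + 5 + 4 = 216 m.
Lower bound: ⌈216/36⌉ = 6 paper rolls.
Also, 7 print jobs each exceed 18 m, and no two of those can share a roll, so at least 7 paper rolls are needed.
A packing using 7 paper rolls:
  roll 1: 28 + 8 = 36
  roll 2: 24 + 12 = 36
  roll 3: 24 + 11 = 35
  roll 4: 23 + 7 + 6 = 36
  roll 5: 23 + 5 + 4 = 32
  roll 6: 22 = 22
  roll 7: 19 = 19
This matches the lower bound, so 7 is optimal.

7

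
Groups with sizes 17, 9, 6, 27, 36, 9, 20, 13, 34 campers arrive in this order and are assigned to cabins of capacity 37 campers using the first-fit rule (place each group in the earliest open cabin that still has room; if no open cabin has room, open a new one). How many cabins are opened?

  17 → cabin 1 (new)  [load 17/37]
  9 → cabin 1  [load 26/37]
  6 → cabin 1  [load 32/37]
  27 → cabin 2 (new)  [load 27/37]
  36 → cabin 3 (new)  [load 36/37]
  9 → cabin 2  [load 36/37]
  20 → cabin 4 (new)  [load 20/37]
  13 → cabin 4  [load 33/37]
  34 → cabin 5 (new)  [load 34/37]
5 cabins opened.

5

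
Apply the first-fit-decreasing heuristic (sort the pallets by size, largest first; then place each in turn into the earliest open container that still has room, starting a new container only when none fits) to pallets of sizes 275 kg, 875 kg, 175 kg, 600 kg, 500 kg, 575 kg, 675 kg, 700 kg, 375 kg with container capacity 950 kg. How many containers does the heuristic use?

Sorted descending: 875, 700, 675, 600, 575, 500, 375, 275, 175.
  875 → container 1 (new)  [load 875/950]
  700 → container 2 (new)  [load 700/950]
  675 → container 3 (new)  [load 675/950]
  600 → container 4 (new)  [load 600/950]
  575 → container 5 (new)  [load 575/950]
  500 → container 6 (new)  [load 500/950]
  375 → container 5  [load 950/950]
  275 → container 3  [load 950/950]
  175 → container 2  [load 875/950]
6 containers opened.

6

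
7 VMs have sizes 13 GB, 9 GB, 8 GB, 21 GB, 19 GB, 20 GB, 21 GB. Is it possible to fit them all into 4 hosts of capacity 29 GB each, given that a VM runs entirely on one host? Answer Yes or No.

No

Total = 111 GB; ⌈111/29⌉ = 4.
The bound of 4 does not rule out 4, but exhaustive search shows no assignment into 4 hosts of capacity 29 GB exists — the minimum is 5.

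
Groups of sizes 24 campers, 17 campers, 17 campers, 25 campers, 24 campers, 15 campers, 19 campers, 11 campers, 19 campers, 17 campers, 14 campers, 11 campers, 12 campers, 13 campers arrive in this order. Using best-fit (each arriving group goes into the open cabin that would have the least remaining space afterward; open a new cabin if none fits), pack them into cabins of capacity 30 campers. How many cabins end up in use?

9

  24 → cabin 1 (new)  [load 24/30]
  17 → cabin 2 (new)  [load 17/30]
  17 → cabin 3 (new)  [load 17/30]
  25 → cabin 4 (new)  [load 25/30]
  24 → cabin 5 (new)  [load 24/30]
  15 → cabin 6 (new)  [load 15/30]
  19 → cabin 7 (new)  [load 19/30]
  11 → cabin 7  [load 30/30]
  19 → cabin 8 (new)  [load 19/30]
  17 → cabin 9 (new)  [load 17/30]
  14 → cabin 6  [load 29/30]
  11 → cabin 8  [load 30/30]
  12 → cabin 2  [load 29/30]
  13 → cabin 3  [load 30/30]
9 cabins opened.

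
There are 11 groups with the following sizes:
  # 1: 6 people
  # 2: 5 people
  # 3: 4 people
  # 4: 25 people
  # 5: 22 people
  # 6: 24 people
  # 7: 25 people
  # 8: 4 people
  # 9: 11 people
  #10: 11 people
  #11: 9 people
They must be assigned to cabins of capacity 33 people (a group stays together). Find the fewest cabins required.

5

Total = 25 + 25 + 24 + 22 + 11 + 11 + 9 + 6 + 5 + 4 + 4 = 146 people.
Lower bound: ⌈146/33⌉ = 5 cabins.
A packing using 5 cabins:
  cabin 1: 25 + 6 = 31
  cabin 2: 25 + 5 = 30
  cabin 3: 24 + 9 = 33
  cabin 4: 22 + 11 = 33
  cabin 5: 11 + 4 + 4 = 19
This matches the lower bound, so 5 is optimal.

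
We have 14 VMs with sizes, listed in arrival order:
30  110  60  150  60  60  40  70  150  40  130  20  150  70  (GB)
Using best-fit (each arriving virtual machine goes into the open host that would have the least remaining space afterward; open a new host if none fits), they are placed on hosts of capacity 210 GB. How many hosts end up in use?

6

  30 → host 1 (new)  [load 30/210]
  110 → host 1  [load 140/210]
  60 → host 1  [load 200/210]
  150 → host 2 (new)  [load 150/210]
  60 → host 2  [load 210/210]
  60 → host 3 (new)  [load 60/210]
  40 → host 3  [load 100/210]
  70 → host 3  [load 170/210]
  150 → host 4 (new)  [load 150/210]
  40 → host 3  [load 210/210]
  130 → host 5 (new)  [load 130/210]
  20 → host 4  [load 170/210]
  150 → host 6 (new)  [load 150/210]
  70 → host 5  [load 200/210]
6 hosts opened.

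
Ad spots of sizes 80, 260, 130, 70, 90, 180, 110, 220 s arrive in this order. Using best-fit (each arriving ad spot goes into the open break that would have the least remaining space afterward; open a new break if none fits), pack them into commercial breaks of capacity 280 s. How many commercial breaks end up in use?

  80 → break 1 (new)  [load 80/280]
  260 → break 2 (new)  [load 260/280]
  130 → break 1  [load 210/280]
  70 → break 1  [load 280/280]
  90 → break 3 (new)  [load 90/280]
  180 → break 3  [load 270/280]
  110 → break 4 (new)  [load 110/280]
  220 → break 5 (new)  [load 220/280]
5 commercial breaks opened.

5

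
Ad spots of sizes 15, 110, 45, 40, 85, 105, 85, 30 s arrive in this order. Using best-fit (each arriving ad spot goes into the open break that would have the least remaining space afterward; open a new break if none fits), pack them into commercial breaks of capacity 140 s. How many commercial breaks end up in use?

  15 → break 1 (new)  [load 15/140]
  110 → break 1  [load 125/140]
  45 → break 2 (new)  [load 45/140]
  40 → break 2  [load 85/140]
  85 → break 3 (new)  [load 85/140]
  105 → break 4 (new)  [load 105/140]
  85 → break 5 (new)  [load 85/140]
  30 → break 4  [load 135/140]
5 commercial breaks opened.

5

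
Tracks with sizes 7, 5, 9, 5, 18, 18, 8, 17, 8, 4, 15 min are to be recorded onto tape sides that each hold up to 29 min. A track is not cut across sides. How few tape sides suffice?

5

Total = 18 + 18 + 17 + 15 + 9 + 8 + 8 + 7 + 5 + 5 + 4 = 114 min.
Lower bound: ⌈114/29⌉ = 4 tape sides.
A packing using 5 tape sides:
  side 1: 18 + 9 = 27
  side 2: 18 + 8 = 26
  side 3: 17 + 8 + 4 = 29
  side 4: 15 + 7 + 5 = 27
  side 5: 5 = 5
No arrangement into 4 tape sides stays within capacity, so 5 is optimal.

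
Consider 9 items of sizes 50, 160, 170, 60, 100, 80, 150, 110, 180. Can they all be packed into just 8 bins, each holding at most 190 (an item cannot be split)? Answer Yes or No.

Yes

A valid assignment using 7 bins:
  bin 1: 180 = 180
  bin 2: 170 = 170
  bin 3: 160 = 160
  bin 4: 150 = 150
  bin 5: 110 + 80 = 190
  bin 6: 100 + 60 = 160
  bin 7: 50 = 50
That uses only 7 ≤ 8, so 8 bins are enough.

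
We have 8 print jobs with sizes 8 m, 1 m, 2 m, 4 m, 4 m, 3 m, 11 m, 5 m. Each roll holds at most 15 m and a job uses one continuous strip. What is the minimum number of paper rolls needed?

3

Total = 11 + 8 + 5 + 4 + 4 + 3 + 2 + 1 = 38 m.
Lower bound: ⌈38/15⌉ = 3 paper rolls.
A packing using 3 paper rolls:
  roll 1: 11 + 4 = 15
  roll 2: 8 + 5 + 2 = 15
  roll 3: 4 + 3 + 1 = 8
This matches the lower bound, so 3 is optimal.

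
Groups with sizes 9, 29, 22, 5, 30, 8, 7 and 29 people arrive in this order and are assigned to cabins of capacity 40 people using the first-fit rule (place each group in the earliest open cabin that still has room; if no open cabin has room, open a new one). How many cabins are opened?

  9 → cabin 1 (new)  [load 9/40]
  29 → cabin 1  [load 38/40]
  22 → cabin 2 (new)  [load 22/40]
  5 → cabin 2  [load 27/40]
  30 → cabin 3 (new)  [load 30/40]
  8 → cabin 2  [load 35/40]
  7 → cabin 3  [load 37/40]
  29 → cabin 4 (new)  [load 29/40]
4 cabins opened.

4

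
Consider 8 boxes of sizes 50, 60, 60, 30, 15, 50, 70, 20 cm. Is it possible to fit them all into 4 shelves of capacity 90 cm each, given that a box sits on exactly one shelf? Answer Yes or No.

Total = 355 cm; ⌈355/90⌉ = 4.
5 boxes each exceed half the capacity and cannot share a shelf, forcing at least 5 shelves.
At least 5 shelves are required, but only 4 are allowed.

No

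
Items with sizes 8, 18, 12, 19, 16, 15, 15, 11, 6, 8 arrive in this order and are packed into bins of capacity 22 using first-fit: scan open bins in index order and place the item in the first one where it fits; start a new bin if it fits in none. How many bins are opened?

  8 → bin 1 (new)  [load 8/22]
  18 → bin 2 (new)  [load 18/22]
  12 → bin 1  [load 20/22]
  19 → bin 3 (new)  [load 19/22]
  16 → bin 4 (new)  [load 16/22]
  15 → bin 5 (new)  [load 15/22]
  15 → bin 6 (new)  [load 15/22]
  11 → bin 7 (new)  [load 11/22]
  6 → bin 4  [load 22/22]
  8 → bin 7  [load 19/22]
7 bins opened.

7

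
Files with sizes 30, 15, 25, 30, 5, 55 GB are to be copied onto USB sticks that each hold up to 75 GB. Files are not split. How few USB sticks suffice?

Total = 55 + 30 + 30 + 25 + 15 + 5 = 160 GB.
Lower bound: ⌈160/75⌉ = 3 USB sticks.
A packing using 3 USB sticks:
  USB stick 1: 55 + 15 + 5 = 75
  USB stick 2: 30 + 30 = 60
  USB stick 3: 25 = 25
This matches the lower bound, so 3 is optimal.

3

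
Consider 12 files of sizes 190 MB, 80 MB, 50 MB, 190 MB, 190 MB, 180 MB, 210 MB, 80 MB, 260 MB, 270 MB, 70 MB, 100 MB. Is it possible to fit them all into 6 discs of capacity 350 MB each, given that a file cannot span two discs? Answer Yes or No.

No

Total = 1870 MB; ⌈1870/350⌉ = 6.
7 files each exceed half the capacity and cannot share a disc, forcing at least 7 discs.
At least 7 discs are required, but only 6 are allowed.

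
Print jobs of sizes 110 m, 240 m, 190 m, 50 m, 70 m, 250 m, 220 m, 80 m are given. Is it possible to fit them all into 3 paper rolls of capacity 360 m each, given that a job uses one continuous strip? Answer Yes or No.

No

Total = 1210 m; ⌈1210/360⌉ = 4.
At least 4 paper rolls are required, but only 3 are allowed.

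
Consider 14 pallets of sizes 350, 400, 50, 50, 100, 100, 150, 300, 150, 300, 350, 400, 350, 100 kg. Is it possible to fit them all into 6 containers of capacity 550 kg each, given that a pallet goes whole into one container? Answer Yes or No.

Total = 3150 kg; ⌈3150/550⌉ = 6.
7 pallets each exceed half the capacity and cannot share a container, forcing at least 7 containers.
At least 7 containers are required, but only 6 are allowed.

No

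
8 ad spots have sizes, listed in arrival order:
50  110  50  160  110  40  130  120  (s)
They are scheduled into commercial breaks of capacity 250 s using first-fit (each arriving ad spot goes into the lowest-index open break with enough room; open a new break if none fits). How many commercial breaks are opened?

4

  50 → break 1 (new)  [load 50/250]
  110 → break 1  [load 160/250]
  50 → break 1  [load 210/250]
  160 → break 2 (new)  [load 160/250]
  110 → break 3 (new)  [load 110/250]
  40 → break 1  [load 250/250]
  130 → break 3  [load 240/250]
  120 → break 4 (new)  [load 120/250]
4 commercial breaks opened.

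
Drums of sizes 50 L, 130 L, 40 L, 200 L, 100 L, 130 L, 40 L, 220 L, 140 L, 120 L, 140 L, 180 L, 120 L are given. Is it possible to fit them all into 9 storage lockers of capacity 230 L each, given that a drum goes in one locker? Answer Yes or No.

Yes

A valid assignment using 9 storage lockers:
  locker 1: 220 = 220
  locker 2: 200 = 200
  locker 3: 180 + 50 = 230
  locker 4: 140 + 40 + 40 = 220
  locker 5: 140 = 140
  locker 6: 130 + 100 = 230
  locker 7: 130 = 130
  locker 8: 120 = 120
  locker 9: 120 = 120
Every load is within 230 L, so 9 storage lockers suffice.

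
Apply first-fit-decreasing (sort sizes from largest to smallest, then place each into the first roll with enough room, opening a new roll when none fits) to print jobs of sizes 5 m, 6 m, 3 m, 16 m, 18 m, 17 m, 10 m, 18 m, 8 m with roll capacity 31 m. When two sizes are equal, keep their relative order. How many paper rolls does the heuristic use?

Sorted descending: 18, 18, 17, 16, 10, 8, 6, 5, 3.
  18 → roll 1 (new)  [load 18/31]
  18 → roll 2 (new)  [load 18/31]
  17 → roll 3 (new)  [load 17/31]
  16 → roll 4 (new)  [load 16/31]
  10 → roll 1  [load 28/31]
  8 → roll 2  [load 26/31]
  6 → roll 3  [load 23/31]
  5 → roll 2  [load 31/31]
  3 → roll 1  [load 31/31]
4 paper rolls opened.

4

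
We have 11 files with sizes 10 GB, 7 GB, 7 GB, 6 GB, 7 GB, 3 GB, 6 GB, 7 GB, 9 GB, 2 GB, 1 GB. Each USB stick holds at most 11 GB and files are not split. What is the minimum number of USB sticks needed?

8

Total = 10 + 9 + 7 + 7 + 7 + 7 + 6 + 6 + 3 + 2 + 1 = 65 GB.
Lower bound: ⌈65/11⌉ = 6 USB sticks.
Also, 8 files each exceed 11/2 GB, and no two of those can share a USB stick, so at least 8 USB sticks are needed.
A packing using 8 USB sticks:
  USB stick 1: 10 + 1 = 11
  USB stick 2: 9 + 2 = 11
  USB stick 3: 7 + 3 = 10
  USB stick 4: 7 = 7
  USB stick 5: 7 = 7
  USB stick 6: 7 = 7
  USB stick 7: 6 = 6
  USB stick 8: 6 = 6
This matches the lower bound, so 8 is optimal.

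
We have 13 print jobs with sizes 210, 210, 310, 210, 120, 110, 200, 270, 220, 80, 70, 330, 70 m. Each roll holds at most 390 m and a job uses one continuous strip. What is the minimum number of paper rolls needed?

8

Total = 330 + 310 + 270 + 220 + 210 + 210 + 210 + 200 + 120 + 110 + 80 + 70 + 70 = 2410 m.
Lower bound: ⌈2410/390⌉ = 7 paper rolls.
Also, 8 print jobs each exceed 195 m, and no two of those can share a roll, so at least 8 paper rolls are needed.
A packing using 8 paper rolls:
  roll 1: 330 = 330
  roll 2: 310 + 80 = 390
  roll 3: 270 + 120 = 390
  roll 4: 220 + 110 = 330
  roll 5: 210 + 70 + 70 = 350
  roll 6: 210 = 210
  roll 7: 210 = 210
  roll 8: 200 = 200
This matches the lower bound, so 8 is optimal.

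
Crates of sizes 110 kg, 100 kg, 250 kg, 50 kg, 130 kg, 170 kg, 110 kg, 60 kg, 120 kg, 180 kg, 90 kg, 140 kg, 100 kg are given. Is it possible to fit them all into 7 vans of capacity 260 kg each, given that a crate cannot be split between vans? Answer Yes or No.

Yes

A valid assignment using 7 vans:
  van 1: 250 = 250
  van 2: 180 + 60 = 240
  van 3: 170 + 90 = 260
  van 4: 140 + 120 = 260
  van 5: 130 + 110 = 240
  van 6: 110 + 100 + 50 = 260
  van 7: 100 = 100
Every load is within 260 kg, so 7 vans suffice.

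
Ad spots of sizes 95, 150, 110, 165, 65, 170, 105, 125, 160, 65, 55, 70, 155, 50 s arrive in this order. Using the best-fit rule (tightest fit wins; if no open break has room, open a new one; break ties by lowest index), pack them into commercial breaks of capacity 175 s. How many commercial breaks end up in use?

10

  95 → break 1 (new)  [load 95/175]
  150 → break 2 (new)  [load 150/175]
  110 → break 3 (new)  [load 110/175]
  165 → break 4 (new)  [load 165/175]
  65 → break 3  [load 175/175]
  170 → break 5 (new)  [load 170/175]
  105 → break 6 (new)  [load 105/175]
  125 → break 7 (new)  [load 125/175]
  160 → break 8 (new)  [load 160/175]
  65 → break 6  [load 170/175]
  55 → break 1  [load 150/175]
  70 → break 9 (new)  [load 70/175]
  155 → break 10 (new)  [load 155/175]
  50 → break 7  [load 175/175]
10 commercial breaks opened.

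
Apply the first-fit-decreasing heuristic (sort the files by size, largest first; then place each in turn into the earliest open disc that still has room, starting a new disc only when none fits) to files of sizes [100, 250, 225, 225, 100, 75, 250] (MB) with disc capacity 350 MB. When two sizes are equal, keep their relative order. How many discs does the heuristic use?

Sorted descending: 250, 250, 225, 225, 100, 100, 75.
  250 → disc 1 (new)  [load 250/350]
  250 → disc 2 (new)  [load 250/350]
  225 → disc 3 (new)  [load 225/350]
  225 → disc 4 (new)  [load 225/350]
  100 → disc 1  [load 350/350]
  100 → disc 2  [load 350/350]
  75 → disc 3  [load 300/350]
4 discs opened.

4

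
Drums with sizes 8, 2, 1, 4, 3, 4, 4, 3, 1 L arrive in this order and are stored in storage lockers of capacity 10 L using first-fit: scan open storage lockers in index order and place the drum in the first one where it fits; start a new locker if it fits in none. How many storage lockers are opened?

  8 → locker 1 (new)  [load 8/10]
  2 → locker 1  [load 10/10]
  1 → locker 2 (new)  [load 1/10]
  4 → locker 2  [load 5/10]
  3 → locker 2  [load 8/10]
  4 → locker 3 (new)  [load 4/10]
  4 → locker 3  [load 8/10]
  3 → locker 4 (new)  [load 3/10]
  1 → locker 2  [load 9/10]
4 storage lockers opened.

4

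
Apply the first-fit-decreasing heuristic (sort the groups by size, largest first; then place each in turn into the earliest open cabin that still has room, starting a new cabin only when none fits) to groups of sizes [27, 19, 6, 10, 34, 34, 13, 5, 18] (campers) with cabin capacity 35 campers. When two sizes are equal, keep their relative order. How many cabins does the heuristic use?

5

Sorted descending: 34, 34, 27, 19, 18, 13, 10, 6, 5.
  34 → cabin 1 (new)  [load 34/35]
  34 → cabin 2 (new)  [load 34/35]
  27 → cabin 3 (new)  [load 27/35]
  19 → cabin 4 (new)  [load 19/35]
  18 → cabin 5 (new)  [load 18/35]
  13 → cabin 4  [load 32/35]
  10 → cabin 5  [load 28/35]
  6 → cabin 3  [load 33/35]
  5 → cabin 5  [load 33/35]
5 cabins opened.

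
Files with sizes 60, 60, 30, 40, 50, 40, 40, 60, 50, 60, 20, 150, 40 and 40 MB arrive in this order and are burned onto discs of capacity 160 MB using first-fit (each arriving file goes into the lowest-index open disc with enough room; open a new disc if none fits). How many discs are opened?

  60 → disc 1 (new)  [load 60/160]
  60 → disc 1  [load 120/160]
  30 → disc 1  [load 150/160]
  40 → disc 2 (new)  [load 40/160]
  50 → disc 2  [load 90/160]
  40 → disc 2  [load 130/160]
  40 → disc 3 (new)  [load 40/160]
  60 → disc 3  [load 100/160]
  50 → disc 3  [load 150/160]
  60 → disc 4 (new)  [load 60/160]
  20 → disc 2  [load 150/160]
  150 → disc 5 (new)  [load 150/160]
  40 → disc 4  [load 100/160]
  40 → disc 4  [load 140/160]
5 discs opened.

5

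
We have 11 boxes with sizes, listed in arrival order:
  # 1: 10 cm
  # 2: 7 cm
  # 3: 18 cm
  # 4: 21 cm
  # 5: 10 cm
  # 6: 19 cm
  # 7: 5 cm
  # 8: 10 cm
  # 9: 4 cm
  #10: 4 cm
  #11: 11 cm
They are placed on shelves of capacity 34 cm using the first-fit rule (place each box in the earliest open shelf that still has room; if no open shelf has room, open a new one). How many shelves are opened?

4

  10 → shelf 1 (new)  [load 10/34]
  7 → shelf 1  [load 17/34]
  18 → shelf 2 (new)  [load 18/34]
  21 → shelf 3 (new)  [load 21/34]
  10 → shelf 1  [load 27/34]
  19 → shelf 4 (new)  [load 19/34]
  5 → shelf 1  [load 32/34]
  10 → shelf 2  [load 28/34]
  4 → shelf 2  [load 32/34]
  4 → shelf 3  [load 25/34]
  11 → shelf 4  [load 30/34]
4 shelves opened.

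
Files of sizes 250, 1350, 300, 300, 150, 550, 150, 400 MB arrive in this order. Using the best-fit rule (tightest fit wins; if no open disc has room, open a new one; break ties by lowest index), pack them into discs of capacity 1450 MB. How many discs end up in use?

  250 → disc 1 (new)  [load 250/1450]
  1350 → disc 2 (new)  [load 1350/1450]
  300 → disc 1  [load 550/1450]
  300 → disc 1  [load 850/1450]
  150 → disc 1  [load 1000/1450]
  550 → disc 3 (new)  [load 550/1450]
  150 → disc 1  [load 1150/1450]
  400 → disc 3  [load 950/1450]
3 discs opened.

3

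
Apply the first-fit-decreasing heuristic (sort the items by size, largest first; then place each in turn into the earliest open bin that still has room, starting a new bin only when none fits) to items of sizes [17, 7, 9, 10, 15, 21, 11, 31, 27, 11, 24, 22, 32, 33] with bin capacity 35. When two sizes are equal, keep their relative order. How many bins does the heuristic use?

Sorted descending: 33, 32, 31, 27, 24, 22, 21, 17, 15, 11, 11, 10, 9, 7.
  33 → bin 1 (new)  [load 33/35]
  32 → bin 2 (new)  [load 32/35]
  31 → bin 3 (new)  [load 31/35]
  27 → bin 4 (new)  [load 27/35]
  24 → bin 5 (new)  [load 24/35]
  22 → bin 6 (new)  [load 22/35]
  21 → bin 7 (new)  [load 21/35]
  17 → bin 8 (new)  [load 17/35]
  15 → bin 8  [load 32/35]
  11 → bin 5  [load 35/35]
  11 → bin 6  [load 33/35]
  10 → bin 7  [load 31/35]
  9 → bin 9 (new)  [load 9/35]
  7 → bin 4  [load 34/35]
9 bins opened.

9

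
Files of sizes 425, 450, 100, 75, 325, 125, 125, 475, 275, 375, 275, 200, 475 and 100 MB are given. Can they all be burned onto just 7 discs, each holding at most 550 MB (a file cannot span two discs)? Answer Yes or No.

Total = 3800 MB; ⌈3800/550⌉ = 7.
The bound of 7 does not rule out 7, but exhaustive search shows no assignment into 7 discs of capacity 550 MB exists — the minimum is 8.

No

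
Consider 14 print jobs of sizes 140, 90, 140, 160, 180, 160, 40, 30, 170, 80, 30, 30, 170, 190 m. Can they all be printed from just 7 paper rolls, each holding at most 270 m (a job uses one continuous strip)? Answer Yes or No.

Total = 1610 m; ⌈1610/270⌉ = 6.
8 print jobs each exceed half the capacity and cannot share a roll, forcing at least 8 paper rolls.
At least 8 paper rolls are required, but only 7 are allowed.

No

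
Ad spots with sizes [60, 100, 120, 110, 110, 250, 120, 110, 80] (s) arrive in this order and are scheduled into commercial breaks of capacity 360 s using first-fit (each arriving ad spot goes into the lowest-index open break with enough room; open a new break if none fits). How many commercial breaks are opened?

  60 → break 1 (new)  [load 60/360]
  100 → break 1  [load 160/360]
  120 → break 1  [load 280/360]
  110 → break 2 (new)  [load 110/360]
  110 → break 2  [load 220/360]
  250 → break 3 (new)  [load 250/360]
  120 → break 2  [load 340/360]
  110 → break 3  [load 360/360]
  80 → break 1  [load 360/360]
3 commercial breaks opened.

3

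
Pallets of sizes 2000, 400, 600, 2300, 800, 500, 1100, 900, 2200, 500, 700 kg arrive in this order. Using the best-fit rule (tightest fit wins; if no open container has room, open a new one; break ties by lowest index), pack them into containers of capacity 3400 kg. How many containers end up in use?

4

  2000 → container 1 (new)  [load 2000/3400]
  400 → container 1  [load 2400/3400]
  600 → container 1  [load 3000/3400]
  2300 → container 2 (new)  [load 2300/3400]
  800 → container 2  [load 3100/3400]
  500 → container 3 (new)  [load 500/3400]
  1100 → container 3  [load 1600/3400]
  900 → container 3  [load 2500/3400]
  2200 → container 4 (new)  [load 2200/3400]
  500 → container 3  [load 3000/3400]
  700 → container 4  [load 2900/3400]
4 containers opened.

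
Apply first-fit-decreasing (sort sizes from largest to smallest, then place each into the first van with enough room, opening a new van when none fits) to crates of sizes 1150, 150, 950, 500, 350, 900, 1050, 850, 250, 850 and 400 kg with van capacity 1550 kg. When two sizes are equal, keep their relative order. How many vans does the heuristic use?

6

Sorted descending: 1150, 1050, 950, 900, 850, 850, 500, 400, 350, 250, 150.
  1150 → van 1 (new)  [load 1150/1550]
  1050 → van 2 (new)  [load 1050/1550]
  950 → van 3 (new)  [load 950/1550]
  900 → van 4 (new)  [load 900/1550]
  850 → van 5 (new)  [load 850/1550]
  850 → van 6 (new)  [load 850/1550]
  500 → van 2  [load 1550/1550]
  400 → van 1  [load 1550/1550]
  350 → van 3  [load 1300/1550]
  250 → van 3  [load 1550/1550]
  150 → van 4  [load 1050/1550]
6 vans opened.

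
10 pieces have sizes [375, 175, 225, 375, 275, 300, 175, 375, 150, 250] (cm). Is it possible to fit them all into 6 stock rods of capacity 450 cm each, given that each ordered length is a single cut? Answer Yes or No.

Total = 2675 cm; ⌈2675/450⌉ = 6.
The bound of 6 does not rule out 6, but exhaustive search shows no assignment into 6 stock rods of capacity 450 cm exists — the minimum is 7.

No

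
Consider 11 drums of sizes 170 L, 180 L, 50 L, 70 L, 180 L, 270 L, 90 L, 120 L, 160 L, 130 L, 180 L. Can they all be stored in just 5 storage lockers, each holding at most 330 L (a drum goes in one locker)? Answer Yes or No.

No

Total = 1600 L; ⌈1600/330⌉ = 5.
The bound of 5 does not rule out 5, but exhaustive search shows no assignment into 5 storage lockers of capacity 330 L exists — the minimum is 6.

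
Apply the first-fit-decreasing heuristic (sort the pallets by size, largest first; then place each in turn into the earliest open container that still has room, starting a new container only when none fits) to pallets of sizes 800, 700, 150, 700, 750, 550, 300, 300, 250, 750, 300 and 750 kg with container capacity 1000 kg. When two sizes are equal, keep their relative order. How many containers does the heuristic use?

7

Sorted descending: 800, 750, 750, 750, 700, 700, 550, 300, 300, 300, 250, 150.
  800 → container 1 (new)  [load 800/1000]
  750 → container 2 (new)  [load 750/1000]
  750 → container 3 (new)  [load 750/1000]
  750 → container 4 (new)  [load 750/1000]
  700 → container 5 (new)  [load 700/1000]
  700 → container 6 (new)  [load 700/1000]
  550 → container 7 (new)  [load 550/1000]
  300 → container 5  [load 1000/1000]
  300 → container 6  [load 1000/1000]
  300 → container 7  [load 850/1000]
  250 → container 2  [load 1000/1000]
  150 → container 1  [load 950/1000]
7 containers opened.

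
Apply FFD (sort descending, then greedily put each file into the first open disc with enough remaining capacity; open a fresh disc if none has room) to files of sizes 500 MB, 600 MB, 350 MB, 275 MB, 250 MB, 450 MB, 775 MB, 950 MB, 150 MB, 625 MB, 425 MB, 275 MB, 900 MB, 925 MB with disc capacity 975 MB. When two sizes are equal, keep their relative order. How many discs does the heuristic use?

8

Sorted descending: 950, 925, 900, 775, 625, 600, 500, 450, 425, 350, 275, 275, 250, 150.
  950 → disc 1 (new)  [load 950/975]
  925 → disc 2 (new)  [load 925/975]
  900 → disc 3 (new)  [load 900/975]
  775 → disc 4 (new)  [load 775/975]
  625 → disc 5 (new)  [load 625/975]
  600 → disc 6 (new)  [load 600/975]
  500 → disc 7 (new)  [load 500/975]
  450 → disc 7  [load 950/975]
  425 → disc 8 (new)  [load 425/975]
  350 → disc 5  [load 975/975]
  275 → disc 6  [load 875/975]
  275 → disc 8  [load 700/975]
  250 → disc 8  [load 950/975]
  150 → disc 4  [load 925/975]
8 discs opened.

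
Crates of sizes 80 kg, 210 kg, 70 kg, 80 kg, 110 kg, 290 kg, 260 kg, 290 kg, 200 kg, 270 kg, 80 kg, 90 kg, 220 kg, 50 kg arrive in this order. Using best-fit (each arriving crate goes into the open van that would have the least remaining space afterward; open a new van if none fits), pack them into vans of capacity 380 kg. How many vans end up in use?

8

  80 → van 1 (new)  [load 80/380]
  210 → van 1  [load 290/380]
  70 → van 1  [load 360/380]
  80 → van 2 (new)  [load 80/380]
  110 → van 2  [load 190/380]
  290 → van 3 (new)  [load 290/380]
  260 → van 4 (new)  [load 260/380]
  290 → van 5 (new)  [load 290/380]
  200 → van 6 (new)  [load 200/380]
  270 → van 7 (new)  [load 270/380]
  80 → van 3  [load 370/380]
  90 → van 5  [load 380/380]
  220 → van 8 (new)  [load 220/380]
  50 → van 7  [load 320/380]
8 vans opened.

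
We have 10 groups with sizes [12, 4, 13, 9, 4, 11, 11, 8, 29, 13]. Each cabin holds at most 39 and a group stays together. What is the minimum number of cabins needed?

3

Total = 29 + 13 + 13 + 12 + 11 + 11 + 9 + 8 + 4 + 4 = 114.
Lower bound: ⌈114/39⌉ = 3 cabins.
A packing using 3 cabins:
  cabin 1: 29 + 9 = 38
  cabin 2: 13 + 13 + 12 = 38
  cabin 3: 11 + 11 + 8 + 4 + 4 = 38
This matches the lower bound, so 3 is optimal.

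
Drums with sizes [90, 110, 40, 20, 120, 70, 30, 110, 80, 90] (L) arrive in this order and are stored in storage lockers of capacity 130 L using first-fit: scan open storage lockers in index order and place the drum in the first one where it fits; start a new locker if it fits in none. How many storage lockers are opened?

  90 → locker 1 (new)  [load 90/130]
  110 → locker 2 (new)  [load 110/130]
  40 → locker 1  [load 130/130]
  20 → locker 2  [load 130/130]
  120 → locker 3 (new)  [load 120/130]
  70 → locker 4 (new)  [load 70/130]
  30 → locker 4  [load 100/130]
  110 → locker 5 (new)  [load 110/130]
  80 → locker 6 (new)  [load 80/130]
  90 → locker 7 (new)  [load 90/130]
7 storage lockers opened.

7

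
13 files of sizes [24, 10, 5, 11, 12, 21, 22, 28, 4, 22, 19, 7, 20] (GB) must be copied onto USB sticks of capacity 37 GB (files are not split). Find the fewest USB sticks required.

7

Total = 28 + 24 + 22 + 22 + 21 + 20 + 19 + 12 + 11 + 10 + 7 + 5 + 4 = 205 GB.
Lower bound: ⌈205/37⌉ = 6 USB sticks.
Also, 7 files each exceed 37/2 GB, and no two of those can share a USB stick, so at least 7 USB sticks are needed.
A packing using 7 USB sticks:
  USB stick 1: 28 + 7 = 35
  USB stick 2: 24 + 12 = 36
  USB stick 3: 22 + 11 + 4 = 37
  USB stick 4: 22 + 10 + 5 = 37
  USB stick 5: 21 = 21
  USB stick 6: 20 = 20
  USB stick 7: 19 = 19
This matches the lower bound, so 7 is optimal.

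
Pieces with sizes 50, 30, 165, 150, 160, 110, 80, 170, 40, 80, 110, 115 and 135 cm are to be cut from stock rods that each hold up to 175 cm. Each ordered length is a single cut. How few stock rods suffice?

9

Total = 170 + 165 + 160 + 150 + 135 + 115 + 110 + 110 + 80 + 80 + 50 + 40 + 30 = 1395 cm.
Lower bound: ⌈1395/175⌉ = 8 stock rods.
A packing using 9 stock rods:
  stock rod 1: 170 = 170
  stock rod 2: 165 = 165
  stock rod 3: 160 = 160
  stock rod 4: 150 = 150
  stock rod 5: 135 + 40 = 175
  stock rod 6: 115 + 50 = 165
  stock rod 7: 110 + 30 = 140
  stock rod 8: 110 = 110
  stock rod 9: 80 + 80 = 160
No arrangement into 8 stock rods stays within capacity, so 9 is optimal.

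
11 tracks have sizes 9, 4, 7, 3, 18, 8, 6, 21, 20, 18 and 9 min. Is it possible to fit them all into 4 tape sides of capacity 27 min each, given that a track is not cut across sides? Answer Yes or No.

No

Total = 123 min; ⌈123/27⌉ = 5.
At least 5 tape sides are required, but only 4 are allowed.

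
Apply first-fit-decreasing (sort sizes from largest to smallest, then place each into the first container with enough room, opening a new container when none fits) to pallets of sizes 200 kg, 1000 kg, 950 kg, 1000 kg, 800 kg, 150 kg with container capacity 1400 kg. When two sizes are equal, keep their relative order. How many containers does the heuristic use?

4

Sorted descending: 1000, 1000, 950, 800, 200, 150.
  1000 → container 1 (new)  [load 1000/1400]
  1000 → container 2 (new)  [load 1000/1400]
  950 → container 3 (new)  [load 950/1400]
  800 → container 4 (new)  [load 800/1400]
  200 → container 1  [load 1200/1400]
  150 → container 1  [load 1350/1400]
4 containers opened.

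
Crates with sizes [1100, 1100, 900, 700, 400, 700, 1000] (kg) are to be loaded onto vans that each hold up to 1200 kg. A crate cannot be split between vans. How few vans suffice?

Total = 1100 + 1100 + 1000 + 900 + 700 + 700 + 400 = 5900 kg.
Lower bound: ⌈5900/1200⌉ = 5 vans.
Also, 6 crates each exceed 600 kg, and no two of those can share a van, so at least 6 vans are needed.
A packing using 6 vans:
  van 1: 1100 = 1100
  van 2: 1100 = 1100
  van 3: 1000 = 1000
  van 4: 900 = 900
  van 5: 700 + 400 = 1100
  van 6: 700 = 700
This matches the lower bound, so 6 is optimal.

6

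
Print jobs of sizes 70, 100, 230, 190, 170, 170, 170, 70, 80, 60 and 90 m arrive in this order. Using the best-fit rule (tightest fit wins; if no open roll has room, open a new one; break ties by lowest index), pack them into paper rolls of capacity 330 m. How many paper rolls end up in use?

6

  70 → roll 1 (new)  [load 70/330]
  100 → roll 1  [load 170/330]
  230 → roll 2 (new)  [load 230/330]
  190 → roll 3 (new)  [load 190/330]
  170 → roll 4 (new)  [load 170/330]
  170 → roll 5 (new)  [load 170/330]
  170 → roll 6 (new)  [load 170/330]
  70 → roll 2  [load 300/330]
  80 → roll 3  [load 270/330]
  60 → roll 3  [load 330/330]
  90 → roll 1  [load 260/330]
6 paper rolls opened.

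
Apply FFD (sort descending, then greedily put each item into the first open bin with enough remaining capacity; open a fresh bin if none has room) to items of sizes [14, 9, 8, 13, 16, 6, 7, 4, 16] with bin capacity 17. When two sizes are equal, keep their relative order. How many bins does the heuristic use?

Sorted descending: 16, 16, 14, 13, 9, 8, 7, 6, 4.
  16 → bin 1 (new)  [load 16/17]
  16 → bin 2 (new)  [load 16/17]
  14 → bin 3 (new)  [load 14/17]
  13 → bin 4 (new)  [load 13/17]
  9 → bin 5 (new)  [load 9/17]
  8 → bin 5  [load 17/17]
  7 → bin 6 (new)  [load 7/17]
  6 → bin 6  [load 13/17]
  4 → bin 4  [load 17/17]
6 bins opened.

6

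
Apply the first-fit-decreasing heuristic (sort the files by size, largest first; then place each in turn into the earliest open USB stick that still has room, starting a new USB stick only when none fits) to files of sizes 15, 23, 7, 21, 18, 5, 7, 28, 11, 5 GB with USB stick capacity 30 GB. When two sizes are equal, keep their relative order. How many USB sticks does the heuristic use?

5

Sorted descending: 28, 23, 21, 18, 15, 11, 7, 7, 5, 5.
  28 → USB stick 1 (new)  [load 28/30]
  23 → USB stick 2 (new)  [load 23/30]
  21 → USB stick 3 (new)  [load 21/30]
  18 → USB stick 4 (new)  [load 18/30]
  15 → USB stick 5 (new)  [load 15/30]
  11 → USB stick 4  [load 29/30]
  7 → USB stick 2  [load 30/30]
  7 → USB stick 3  [load 28/30]
  5 → USB stick 5  [load 20/30]
  5 → USB stick 5  [load 25/30]
5 USB sticks opened.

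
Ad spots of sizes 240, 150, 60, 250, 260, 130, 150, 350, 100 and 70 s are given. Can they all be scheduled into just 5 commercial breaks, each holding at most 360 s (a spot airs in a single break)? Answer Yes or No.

No

Total = 1760 s; ⌈1760/360⌉ = 5.
The bound of 5 does not rule out 5, but exhaustive search shows no assignment into 5 commercial breaks of capacity 360 s exists — the minimum is 6.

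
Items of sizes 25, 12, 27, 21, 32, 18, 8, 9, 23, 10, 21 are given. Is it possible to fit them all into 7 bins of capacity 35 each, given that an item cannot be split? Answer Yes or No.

A valid assignment using 7 bins:
  bin 1: 32 = 32
  bin 2: 27 + 8 = 35
  bin 3: 25 + 10 = 35
  bin 4: 23 + 12 = 35
  bin 5: 21 + 9 = 30
  bin 6: 21 = 21
  bin 7: 18 = 18
Every load is within 35, so 7 bins suffice.

Yes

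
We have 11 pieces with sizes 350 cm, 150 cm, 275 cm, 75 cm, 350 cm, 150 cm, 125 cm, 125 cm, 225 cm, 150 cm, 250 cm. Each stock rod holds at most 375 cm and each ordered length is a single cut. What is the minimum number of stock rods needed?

7

Total = 350 + 350 + 275 + 250 + 225 + 150 + 150 + 150 + 125 + 125 + 75 = 2225 cm.
Lower bound: ⌈2225/375⌉ = 6 stock rods.
A packing using 7 stock rods:
  stock rod 1: 350 = 350
  stock rod 2: 350 = 350
  stock rod 3: 275 + 75 = 350
  stock rod 4: 250 + 125 = 375
  stock rod 5: 225 + 150 = 375
  stock rod 6: 150 + 150 = 300
  stock rod 7: 125 = 125
No arrangement into 6 stock rods stays within capacity, so 7 is optimal.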